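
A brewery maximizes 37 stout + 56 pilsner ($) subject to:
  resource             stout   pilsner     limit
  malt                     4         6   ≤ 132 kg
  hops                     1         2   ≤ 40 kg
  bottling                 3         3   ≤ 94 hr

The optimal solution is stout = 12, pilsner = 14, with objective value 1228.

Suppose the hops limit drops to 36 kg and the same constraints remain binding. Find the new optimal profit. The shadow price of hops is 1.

Δb = -4, so new z* = 1228 + (1)·(-4) = 1228 − 4 = 1224.

1224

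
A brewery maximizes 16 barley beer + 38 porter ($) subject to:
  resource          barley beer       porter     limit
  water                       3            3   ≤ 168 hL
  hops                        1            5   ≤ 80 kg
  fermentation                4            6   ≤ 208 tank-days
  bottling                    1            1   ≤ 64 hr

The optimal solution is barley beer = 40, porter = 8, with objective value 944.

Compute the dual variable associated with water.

0

Binding: hops and fermentation. Non-binding: water (24 unused), bottling (16 unused).
Slack constraints have shadow price 0 (complementary slackness).
From A_Bᵀ y = c: 1·y_hops + 4·y_fermentation = 16; 5·y_hops + 6·y_fermentation = 38.
→ y_hops = 4 and y_fermentation = 3.
Shadow price of water = 0.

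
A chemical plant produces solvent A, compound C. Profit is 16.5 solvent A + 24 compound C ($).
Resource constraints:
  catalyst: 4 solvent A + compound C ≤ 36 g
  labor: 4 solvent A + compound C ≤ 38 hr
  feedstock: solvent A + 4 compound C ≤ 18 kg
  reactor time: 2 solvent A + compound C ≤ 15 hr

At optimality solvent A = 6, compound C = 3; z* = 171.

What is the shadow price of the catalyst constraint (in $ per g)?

At the optimum: catalyst uses 27 of 36 (slack = 9); labor uses 27 of 38 (slack = 11); feedstock uses 18 of 18 (binding); reactor time uses 15 of 15 (binding).
Slack constraints have shadow price 0 (complementary slackness).
Dual feasibility on the basic columns requires 1·y_feedstock + 2·y_reactor time = 16.5, 4·y_feedstock + 1·y_reactor time = 24.
Solving: y_feedstock = 4.5, y_reactor time = 6.
Shadow price of catalyst = 0.

0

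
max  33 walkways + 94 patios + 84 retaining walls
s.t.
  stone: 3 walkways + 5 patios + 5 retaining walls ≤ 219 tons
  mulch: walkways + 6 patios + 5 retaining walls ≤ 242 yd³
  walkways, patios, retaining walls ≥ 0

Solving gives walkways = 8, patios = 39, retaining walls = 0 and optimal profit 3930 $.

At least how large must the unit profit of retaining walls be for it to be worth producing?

Check each constraint at x*: stone 219/219 (tight); mulch 242/242 (tight).
The binding rows give the dual system: 3·y_stone + 1·y_mulch = 33 and 5·y_stone + 6·y_mulch = 94.
This yields shadow prices y_stone = 8, y_mulch = 9.
retaining walls enters the basis when its profit ≥ yᵀa₃ = 8·5 + 9·5 = 85.

85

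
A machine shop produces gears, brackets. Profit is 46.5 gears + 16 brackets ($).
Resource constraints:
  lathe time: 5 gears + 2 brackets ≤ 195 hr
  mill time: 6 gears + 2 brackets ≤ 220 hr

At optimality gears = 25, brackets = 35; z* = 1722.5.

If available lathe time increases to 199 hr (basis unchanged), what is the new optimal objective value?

1728.5

Check each constraint at x*: lathe time 195/195 (tight); mill time 220/220 (tight).
From A_Bᵀ y = c: 5·y_lathe time + 6·y_mill time = 46.5; 2·y_lathe time + 2·y_mill time = 16.
→ y_lathe time = 1.5 and y_mill time = 6.5.
Δz = y_lathe time·Δb = 1.5 × (4) = 6, so new z* = 1722.5 + 6 = 1728.5.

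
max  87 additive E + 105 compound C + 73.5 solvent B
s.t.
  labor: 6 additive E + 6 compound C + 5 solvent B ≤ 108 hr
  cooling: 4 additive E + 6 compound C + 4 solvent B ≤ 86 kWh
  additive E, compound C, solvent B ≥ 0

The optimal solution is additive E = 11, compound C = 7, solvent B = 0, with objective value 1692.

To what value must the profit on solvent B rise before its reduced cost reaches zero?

At the optimum: labor uses 108 of 108 (binding); cooling uses 86 of 86 (binding).
From A_Bᵀ y = c: 6·y_labor + 4·y_cooling = 87; 6·y_labor + 6·y_cooling = 105.
→ y_labor = 8.5 and y_cooling = 9.
solvent B enters the basis when its profit ≥ yᵀa₃ = 8.5·5 + 9·4 = 78.5.

78.5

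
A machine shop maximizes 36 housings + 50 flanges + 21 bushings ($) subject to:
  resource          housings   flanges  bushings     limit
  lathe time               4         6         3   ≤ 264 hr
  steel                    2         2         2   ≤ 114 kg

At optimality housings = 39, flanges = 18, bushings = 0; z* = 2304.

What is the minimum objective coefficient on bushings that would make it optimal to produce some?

At the optimum: lathe time uses 264 of 264 (binding); steel uses 114 of 114 (binding).
Dual feasibility on the basic columns requires 4·y_lathe time + 2·y_steel = 36, 6·y_lathe time + 2·y_steel = 50.
Solving: y_lathe time = 7, y_steel = 4.
bushings enters the basis when its profit ≥ yᵀa₃ = 7·3 + 4·2 = 29.

29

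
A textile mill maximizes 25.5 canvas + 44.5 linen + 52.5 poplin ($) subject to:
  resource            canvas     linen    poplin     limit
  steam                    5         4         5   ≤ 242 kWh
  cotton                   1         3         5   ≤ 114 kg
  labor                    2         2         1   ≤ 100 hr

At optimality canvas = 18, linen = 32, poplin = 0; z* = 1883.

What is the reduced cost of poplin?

-3

At the optimum: steam uses 218 of 242 (slack = 24); cotton uses 114 of 114 (binding); labor uses 100 of 100 (binding).
Since steam is not tight, its dual is 0.
Dual feasibility on the basic columns requires 1·y_cotton + 2·y_labor = 25.5, 3·y_cotton + 2·y_labor = 44.5.
→ y_cotton = 9.5 and y_labor = 8.
Reduced cost of poplin: c₃ − yᵀa₃ = 52.5 − (9.5·5 + 8·1) = 52.5 − 55.5 = -3.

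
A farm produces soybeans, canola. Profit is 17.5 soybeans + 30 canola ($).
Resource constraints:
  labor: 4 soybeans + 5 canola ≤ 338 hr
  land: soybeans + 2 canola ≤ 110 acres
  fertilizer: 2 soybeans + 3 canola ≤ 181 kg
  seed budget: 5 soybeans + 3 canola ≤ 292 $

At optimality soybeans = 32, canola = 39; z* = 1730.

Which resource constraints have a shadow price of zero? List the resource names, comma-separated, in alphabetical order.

labor: 323/338 (slack 15)
land: 110/110 (binding)
fertilizer: 181/181 (binding)
seed budget: 277/292 (slack 15)
By complementary slackness, a constraint with positive slack has shadow price 0 → labor, seed budget.

labor, seed budget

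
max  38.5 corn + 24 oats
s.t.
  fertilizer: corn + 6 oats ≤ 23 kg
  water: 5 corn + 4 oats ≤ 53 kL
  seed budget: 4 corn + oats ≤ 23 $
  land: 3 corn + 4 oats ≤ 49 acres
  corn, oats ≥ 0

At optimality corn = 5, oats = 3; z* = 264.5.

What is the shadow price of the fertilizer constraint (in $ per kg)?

2.5

At the optimum: fertilizer uses 23 of 23 (binding); water uses 37 of 53 (slack = 16); seed budget uses 23 of 23 (binding); land uses 27 of 49 (slack = 22).
Slack constraints have shadow price 0 (complementary slackness).
From A_Bᵀ y = c: 1·y_fertilizer + 4·y_seed budget = 38.5; 6·y_fertilizer + 1·y_seed budget = 24.
Solving: y_fertilizer = 2.5, y_seed budget = 9.
Shadow price of fertilizer = 2.5.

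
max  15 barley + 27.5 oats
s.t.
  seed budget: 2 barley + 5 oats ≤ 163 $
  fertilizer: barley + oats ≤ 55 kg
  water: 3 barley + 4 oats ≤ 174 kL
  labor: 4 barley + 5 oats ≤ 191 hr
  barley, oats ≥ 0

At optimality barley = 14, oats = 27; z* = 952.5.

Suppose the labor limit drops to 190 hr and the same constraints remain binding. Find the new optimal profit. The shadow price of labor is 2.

Δb = -1, so new z* = 952.5 + (2)·(-1) = 952.5 − 2 = 950.5.

950.5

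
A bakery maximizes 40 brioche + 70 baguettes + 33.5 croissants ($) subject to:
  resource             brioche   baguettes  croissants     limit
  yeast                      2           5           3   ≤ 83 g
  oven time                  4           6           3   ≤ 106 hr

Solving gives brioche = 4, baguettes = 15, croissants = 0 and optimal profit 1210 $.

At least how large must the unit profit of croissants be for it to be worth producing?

At the optimum: yeast uses 83 of 83 (binding); oven time uses 106 of 106 (binding).
Dual feasibility on the basic columns requires 2·y_yeast + 4·y_oven time = 40, 5·y_yeast + 6·y_oven time = 70.
This yields shadow prices y_yeast = 5, y_oven time = 7.5.
croissants enters the basis when its profit ≥ yᵀa₃ = 5·3 + 7.5·3 = 37.5.

37.5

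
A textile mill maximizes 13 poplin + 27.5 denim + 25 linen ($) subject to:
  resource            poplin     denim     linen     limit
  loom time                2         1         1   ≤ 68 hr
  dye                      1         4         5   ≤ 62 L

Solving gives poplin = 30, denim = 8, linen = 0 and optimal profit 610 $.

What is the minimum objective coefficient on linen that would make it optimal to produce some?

At the optimum: loom time uses 68 of 68 (binding); dye uses 62 of 62 (binding).
Dual feasibility on the basic columns requires 2·y_loom time + 1·y_dye = 13, 1·y_loom time + 4·y_dye = 27.5.
→ y_loom time = 3.5 and y_dye = 6.
linen enters the basis when its profit ≥ yᵀa₃ = 3.5·1 + 6·5 = 33.5.

33.5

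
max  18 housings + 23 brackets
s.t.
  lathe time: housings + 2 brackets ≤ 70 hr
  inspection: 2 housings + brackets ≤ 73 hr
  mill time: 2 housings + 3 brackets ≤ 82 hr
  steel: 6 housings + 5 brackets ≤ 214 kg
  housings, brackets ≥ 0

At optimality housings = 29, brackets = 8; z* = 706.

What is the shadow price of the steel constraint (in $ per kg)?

Binding: mill time and steel. Non-binding: lathe time (25 unused), inspection (7 unused).
By complementary slackness, y = 0 for the non-binding constraints.
The binding rows give the dual system: 2·y_mill time + 6·y_steel = 18 and 3·y_mill time + 5·y_steel = 23.
→ y_mill time = 6 and y_steel = 1.
Shadow price of steel = 1.

1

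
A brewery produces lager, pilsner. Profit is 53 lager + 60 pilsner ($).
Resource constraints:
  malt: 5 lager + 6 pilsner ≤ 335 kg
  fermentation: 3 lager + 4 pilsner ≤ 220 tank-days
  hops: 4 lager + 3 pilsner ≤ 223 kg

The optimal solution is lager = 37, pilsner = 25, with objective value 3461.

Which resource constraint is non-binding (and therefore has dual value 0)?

malt: 335/335 (binding)
fermentation: 211/220 (slack 9)
hops: 223/223 (binding)
By complementary slackness, a constraint with positive slack has shadow price 0 → fermentation.

fermentation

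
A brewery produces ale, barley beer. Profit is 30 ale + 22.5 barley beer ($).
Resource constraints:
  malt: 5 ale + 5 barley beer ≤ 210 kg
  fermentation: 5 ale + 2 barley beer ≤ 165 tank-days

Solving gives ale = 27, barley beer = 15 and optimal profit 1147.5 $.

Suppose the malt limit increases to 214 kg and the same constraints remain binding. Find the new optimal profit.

At the optimum: malt uses 210 of 210 (binding); fermentation uses 165 of 165 (binding).
The binding rows give the dual system: 5·y_malt + 5·y_fermentation = 30 and 5·y_malt + 2·y_fermentation = 22.5.
Solving: y_malt = 3.5, y_fermentation = 2.5.
Δz = y_malt·Δb = 3.5 × (4) = 14, so new z* = 1147.5 + 14 = 1161.5.

1161.5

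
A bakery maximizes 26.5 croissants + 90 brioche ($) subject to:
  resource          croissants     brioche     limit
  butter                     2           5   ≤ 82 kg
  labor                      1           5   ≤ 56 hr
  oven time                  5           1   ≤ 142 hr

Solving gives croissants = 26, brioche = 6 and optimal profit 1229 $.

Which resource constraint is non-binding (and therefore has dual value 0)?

butter: 82/82 (binding)
labor: 56/56 (binding)
oven time: 136/142 (slack 6)
By complementary slackness, a constraint with positive slack has shadow price 0 → oven time.

oven time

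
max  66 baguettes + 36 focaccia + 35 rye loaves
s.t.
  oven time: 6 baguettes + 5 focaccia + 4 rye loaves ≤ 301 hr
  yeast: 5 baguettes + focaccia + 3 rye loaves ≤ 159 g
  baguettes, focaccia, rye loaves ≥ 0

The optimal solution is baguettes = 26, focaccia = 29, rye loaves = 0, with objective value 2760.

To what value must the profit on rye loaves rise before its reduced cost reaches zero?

42

Check each constraint at x*: oven time 301/301 (tight); yeast 159/159 (tight).
Dual feasibility on the basic columns requires 6·y_oven time + 5·y_yeast = 66, 5·y_oven time + 1·y_yeast = 36.
→ y_oven time = 6 and y_yeast = 6.
rye loaves enters the basis when its profit ≥ yᵀa₃ = 6·4 + 6·3 = 42.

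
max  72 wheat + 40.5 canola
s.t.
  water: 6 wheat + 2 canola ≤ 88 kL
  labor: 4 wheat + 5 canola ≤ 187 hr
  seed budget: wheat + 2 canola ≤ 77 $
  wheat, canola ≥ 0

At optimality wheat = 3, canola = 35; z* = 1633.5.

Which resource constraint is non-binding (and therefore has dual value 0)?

seed budget

water: 88/88 (binding)
labor: 187/187 (binding)
seed budget: 73/77 (slack 4)
By complementary slackness, a constraint with positive slack has shadow price 0 → seed budget.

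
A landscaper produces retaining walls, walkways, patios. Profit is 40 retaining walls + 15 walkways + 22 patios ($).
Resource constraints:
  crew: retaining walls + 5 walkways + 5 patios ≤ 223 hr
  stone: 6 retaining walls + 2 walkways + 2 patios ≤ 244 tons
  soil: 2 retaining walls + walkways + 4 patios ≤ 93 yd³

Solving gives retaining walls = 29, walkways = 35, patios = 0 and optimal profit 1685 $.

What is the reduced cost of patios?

At the optimum: crew uses 204 of 223 (slack = 19); stone uses 244 of 244 (binding); soil uses 93 of 93 (binding).
Since crew is not tight, its dual is 0.
Dual feasibility on the basic columns requires 6·y_stone + 2·y_soil = 40, 2·y_stone + 1·y_soil = 15.
→ y_stone = 5 and y_soil = 5.
Reduced cost of patios: c₃ − yᵀa₃ = 22 − (5·2 + 5·4) = 22 − 30 = -8.

-8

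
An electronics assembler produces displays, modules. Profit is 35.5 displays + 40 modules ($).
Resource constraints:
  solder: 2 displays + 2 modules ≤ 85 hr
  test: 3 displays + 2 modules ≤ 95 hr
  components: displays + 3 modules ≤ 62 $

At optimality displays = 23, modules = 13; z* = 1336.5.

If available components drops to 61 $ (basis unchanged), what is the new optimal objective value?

Check each constraint at x*: solder 72/85 (slack 13); test 95/95 (tight); components 62/62 (tight).
By complementary slackness, y = 0 for the non-binding constraint.
From A_Bᵀ y = c: 3·y_test + 1·y_components = 35.5; 2·y_test + 3·y_components = 40.
Solving: y_test = 9.5, y_components = 7.
Δz = y_components·Δb = 7 × (-1) = -7, so new z* = 1336.5 − 7 = 1329.5.

1329.5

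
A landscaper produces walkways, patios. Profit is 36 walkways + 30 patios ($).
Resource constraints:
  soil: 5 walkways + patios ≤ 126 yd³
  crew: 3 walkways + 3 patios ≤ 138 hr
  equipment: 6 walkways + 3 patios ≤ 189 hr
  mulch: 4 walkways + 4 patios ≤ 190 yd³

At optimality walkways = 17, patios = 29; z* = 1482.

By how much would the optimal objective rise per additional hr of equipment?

2

At the optimum: soil uses 114 of 126 (slack = 12); crew uses 138 of 138 (binding); equipment uses 189 of 189 (binding); mulch uses 184 of 190 (slack = 6).
By complementary slackness, y = 0 for the non-binding constraints.
The binding rows give the dual system: 3·y_crew + 6·y_equipment = 36 and 3·y_crew + 3·y_equipment = 30.
Solving: y_crew = 8, y_equipment = 2.
Shadow price of equipment = 2.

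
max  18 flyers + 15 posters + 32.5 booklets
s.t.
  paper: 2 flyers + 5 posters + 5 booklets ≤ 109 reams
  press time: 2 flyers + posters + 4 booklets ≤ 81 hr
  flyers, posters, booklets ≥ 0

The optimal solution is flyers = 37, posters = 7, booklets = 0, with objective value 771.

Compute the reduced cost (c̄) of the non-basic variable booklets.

Check each constraint at x*: paper 109/109 (tight); press time 81/81 (tight).
The binding rows give the dual system: 2·y_paper + 2·y_press time = 18 and 5·y_paper + 1·y_press time = 15.
Solving: y_paper = 1.5, y_press time = 7.5.
Reduced cost of booklets: c₃ − yᵀa₃ = 32.5 − (1.5·5 + 7.5·4) = 32.5 − 37.5 = -5.

-5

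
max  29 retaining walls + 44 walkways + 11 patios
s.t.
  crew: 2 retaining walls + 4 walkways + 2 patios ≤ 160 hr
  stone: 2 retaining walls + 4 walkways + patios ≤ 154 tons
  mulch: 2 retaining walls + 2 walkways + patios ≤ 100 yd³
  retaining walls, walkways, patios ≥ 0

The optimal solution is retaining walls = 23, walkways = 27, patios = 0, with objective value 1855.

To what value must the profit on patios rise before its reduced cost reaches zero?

14.5

Binding: stone and mulch. Non-binding: crew (6 unused).
By complementary slackness, y = 0 for the non-binding constraint.
The binding rows give the dual system: 2·y_stone + 2·y_mulch = 29 and 4·y_stone + 2·y_mulch = 44.
This yields shadow prices y_stone = 7.5, y_mulch = 7.
patios enters the basis when its profit ≥ yᵀa₃ = 7.5·1 + 7·1 = 14.5.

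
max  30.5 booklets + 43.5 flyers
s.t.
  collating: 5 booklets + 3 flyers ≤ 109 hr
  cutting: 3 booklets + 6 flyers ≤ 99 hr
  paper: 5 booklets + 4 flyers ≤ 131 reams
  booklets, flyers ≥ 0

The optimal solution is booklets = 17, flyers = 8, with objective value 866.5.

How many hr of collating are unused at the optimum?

0

collating used = 5·17 + 3·8 = 109; slack = 109 − 109 = 0.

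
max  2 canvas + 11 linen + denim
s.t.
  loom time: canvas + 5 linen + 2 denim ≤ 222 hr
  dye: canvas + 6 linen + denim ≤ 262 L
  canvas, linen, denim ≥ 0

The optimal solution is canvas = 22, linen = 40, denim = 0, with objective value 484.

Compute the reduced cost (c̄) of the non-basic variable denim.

Both loom time and dye are binding at x*.
From A_Bᵀ y = c: 1·y_loom time + 1·y_dye = 2; 5·y_loom time + 6·y_dye = 11.
This yields shadow prices y_loom time = 1, y_dye = 1.
Reduced cost of denim: c₃ − yᵀa₃ = 1 − (1·2 + 1·1) = 1 − 3 = -2.

-2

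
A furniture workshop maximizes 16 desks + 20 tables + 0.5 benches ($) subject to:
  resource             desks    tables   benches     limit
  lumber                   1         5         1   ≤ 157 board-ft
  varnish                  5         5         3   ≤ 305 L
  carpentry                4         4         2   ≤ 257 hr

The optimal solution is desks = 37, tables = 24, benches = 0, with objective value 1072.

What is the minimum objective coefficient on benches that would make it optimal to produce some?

10

Binding: lumber and varnish. Non-binding: carpentry (13 unused).
By complementary slackness, y = 0 for the non-binding constraint.
From A_Bᵀ y = c: 1·y_lumber + 5·y_varnish = 16; 5·y_lumber + 5·y_varnish = 20.
This yields shadow prices y_lumber = 1, y_varnish = 3.
benches enters the basis when its profit ≥ yᵀa₃ = 1·1 + 3·3 = 10.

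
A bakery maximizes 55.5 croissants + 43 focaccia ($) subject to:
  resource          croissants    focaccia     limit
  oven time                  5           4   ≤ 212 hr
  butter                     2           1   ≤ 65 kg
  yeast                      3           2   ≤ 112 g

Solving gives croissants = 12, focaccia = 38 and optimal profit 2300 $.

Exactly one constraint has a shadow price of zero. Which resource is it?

butter

oven time: 212/212 (binding)
butter: 62/65 (slack 3)
yeast: 112/112 (binding)
By complementary slackness, a constraint with positive slack has shadow price 0 → butter.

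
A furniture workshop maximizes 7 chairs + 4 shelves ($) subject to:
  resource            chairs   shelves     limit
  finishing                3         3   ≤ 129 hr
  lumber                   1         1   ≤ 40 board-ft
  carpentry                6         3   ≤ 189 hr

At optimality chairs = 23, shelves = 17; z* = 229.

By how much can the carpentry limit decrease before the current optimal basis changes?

69

Binding constraints: lumber, carpentry. The basis is B = [[1,1],[6,3]] with det -3.
Per unit decrease in carpentry, x* moves by d = (-0.3333, 0.3333).
The basis stays optimal until chairs reaches 0; allowable decrease = 69 hr.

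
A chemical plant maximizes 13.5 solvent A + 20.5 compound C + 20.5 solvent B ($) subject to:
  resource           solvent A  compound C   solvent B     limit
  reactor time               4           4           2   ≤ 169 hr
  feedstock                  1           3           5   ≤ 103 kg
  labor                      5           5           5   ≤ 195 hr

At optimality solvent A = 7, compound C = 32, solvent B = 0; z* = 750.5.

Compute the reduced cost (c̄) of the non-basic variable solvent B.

-7

Binding: feedstock and labor. Non-binding: reactor time (13 unused).
Slack constraints have shadow price 0 (complementary slackness).
From A_Bᵀ y = c: 1·y_feedstock + 5·y_labor = 13.5; 3·y_feedstock + 5·y_labor = 20.5.
→ y_feedstock = 3.5 and y_labor = 2.
Reduced cost of solvent B: c₃ − yᵀa₃ = 20.5 − (3.5·5 + 2·5) = 20.5 − 27.5 = -7.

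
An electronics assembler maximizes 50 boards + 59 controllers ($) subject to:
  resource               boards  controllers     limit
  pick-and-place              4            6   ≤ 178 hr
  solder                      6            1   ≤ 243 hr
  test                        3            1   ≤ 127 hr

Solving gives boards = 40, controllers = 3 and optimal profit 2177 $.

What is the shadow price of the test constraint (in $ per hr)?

At the optimum: pick-and-place uses 178 of 178 (binding); solder uses 243 of 243 (binding); test uses 123 of 127 (slack = 4).
Slack constraints have shadow price 0 (complementary slackness).
From A_Bᵀ y = c: 4·y_pick-and-place + 6·y_solder = 50; 6·y_pick-and-place + 1·y_solder = 59.
This yields shadow prices y_pick-and-place = 9.5, y_solder = 2.
Shadow price of test = 0.

0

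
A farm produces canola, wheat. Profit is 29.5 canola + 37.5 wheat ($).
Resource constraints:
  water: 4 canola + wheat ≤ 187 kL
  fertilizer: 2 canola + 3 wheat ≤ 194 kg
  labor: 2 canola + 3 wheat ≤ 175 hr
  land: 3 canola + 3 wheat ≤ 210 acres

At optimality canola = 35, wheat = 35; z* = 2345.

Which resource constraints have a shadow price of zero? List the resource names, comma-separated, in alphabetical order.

fertilizer, water

water: 175/187 (slack 12)
fertilizer: 175/194 (slack 19)
labor: 175/175 (binding)
land: 210/210 (binding)
By complementary slackness, a constraint with positive slack has shadow price 0 → fertilizer, water.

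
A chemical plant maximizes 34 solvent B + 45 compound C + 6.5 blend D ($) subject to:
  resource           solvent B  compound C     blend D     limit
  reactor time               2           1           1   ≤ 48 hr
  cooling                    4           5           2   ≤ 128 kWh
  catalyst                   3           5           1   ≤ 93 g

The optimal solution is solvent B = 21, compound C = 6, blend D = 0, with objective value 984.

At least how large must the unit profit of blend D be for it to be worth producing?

At the optimum: reactor time uses 48 of 48 (binding); cooling uses 114 of 128 (slack = 14); catalyst uses 93 of 93 (binding).
Slack constraints have shadow price 0 (complementary slackness).
The binding rows give the dual system: 2·y_reactor time + 3·y_catalyst = 34 and 1·y_reactor time + 5·y_catalyst = 45.
→ y_reactor time = 5 and y_catalyst = 8.
blend D enters the basis when its profit ≥ yᵀa₃ = 5·1 + 8·1 = 13.

13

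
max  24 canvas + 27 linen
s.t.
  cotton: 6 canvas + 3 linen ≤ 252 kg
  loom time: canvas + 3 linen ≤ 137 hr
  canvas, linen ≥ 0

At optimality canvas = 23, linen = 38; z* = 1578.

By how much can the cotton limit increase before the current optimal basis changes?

Binding constraints: cotton, loom time. The basis is B = [[6,3],[1,3]] with det 15.
Per unit increase in cotton, x* moves by d = (0.2, -0.0667).
The basis stays optimal until linen reaches 0; allowable increase = 570 kg.

570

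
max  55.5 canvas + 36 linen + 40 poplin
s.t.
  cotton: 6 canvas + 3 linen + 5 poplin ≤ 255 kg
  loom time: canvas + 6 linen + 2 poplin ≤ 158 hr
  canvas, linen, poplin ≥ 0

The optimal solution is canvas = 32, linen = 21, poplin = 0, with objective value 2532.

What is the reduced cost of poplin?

Both cotton and loom time are binding at x*.
The binding rows give the dual system: 6·y_cotton + 1·y_loom time = 55.5 and 3·y_cotton + 6·y_loom time = 36.
This yields shadow prices y_cotton = 9, y_loom time = 1.5.
Reduced cost of poplin: c₃ − yᵀa₃ = 40 − (9·5 + 1.5·2) = 40 − 48 = -8.

-8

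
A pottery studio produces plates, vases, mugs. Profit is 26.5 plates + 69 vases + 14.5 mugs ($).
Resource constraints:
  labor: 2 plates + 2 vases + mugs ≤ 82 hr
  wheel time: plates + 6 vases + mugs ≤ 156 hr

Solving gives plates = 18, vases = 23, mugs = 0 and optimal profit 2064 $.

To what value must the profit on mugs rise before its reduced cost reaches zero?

17.5

Check each constraint at x*: labor 82/82 (tight); wheel time 156/156 (tight).
Dual feasibility on the basic columns requires 2·y_labor + 1·y_wheel time = 26.5, 2·y_labor + 6·y_wheel time = 69.
Solving: y_labor = 9, y_wheel time = 8.5.
mugs enters the basis when its profit ≥ yᵀa₃ = 9·1 + 8.5·1 = 17.5.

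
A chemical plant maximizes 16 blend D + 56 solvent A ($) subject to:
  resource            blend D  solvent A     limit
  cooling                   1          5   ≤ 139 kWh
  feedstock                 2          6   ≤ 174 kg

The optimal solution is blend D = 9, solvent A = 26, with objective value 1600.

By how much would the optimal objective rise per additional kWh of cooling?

4

At the optimum: cooling uses 139 of 139 (binding); feedstock uses 174 of 174 (binding).
The binding rows give the dual system: 1·y_cooling + 2·y_feedstock = 16 and 5·y_cooling + 6·y_feedstock = 56.
Solving: y_cooling = 4, y_feedstock = 6.
Shadow price of cooling = 4.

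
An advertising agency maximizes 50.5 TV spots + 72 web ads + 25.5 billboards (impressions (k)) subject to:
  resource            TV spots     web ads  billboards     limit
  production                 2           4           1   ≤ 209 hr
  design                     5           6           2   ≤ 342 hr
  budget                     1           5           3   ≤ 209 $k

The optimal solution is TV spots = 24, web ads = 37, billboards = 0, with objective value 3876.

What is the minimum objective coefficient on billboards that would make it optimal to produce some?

28

At the optimum: production uses 196 of 209 (slack = 13); design uses 342 of 342 (binding); budget uses 209 of 209 (binding).
Since production is not tight, its dual is 0.
Dual feasibility on the basic columns requires 5·y_design + 1·y_budget = 50.5, 6·y_design + 5·y_budget = 72.
This yields shadow prices y_design = 9.5, y_budget = 3.
billboards enters the basis when its profit ≥ yᵀa₃ = 9.5·2 + 3·3 = 28.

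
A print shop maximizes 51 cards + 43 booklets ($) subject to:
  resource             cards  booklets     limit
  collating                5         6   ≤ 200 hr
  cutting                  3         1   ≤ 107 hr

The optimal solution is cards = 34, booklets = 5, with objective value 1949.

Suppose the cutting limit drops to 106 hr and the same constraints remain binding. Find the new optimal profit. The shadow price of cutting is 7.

1942

Δb = -1, so new z* = 1949 + (7)·(-1) = 1949 − 7 = 1942.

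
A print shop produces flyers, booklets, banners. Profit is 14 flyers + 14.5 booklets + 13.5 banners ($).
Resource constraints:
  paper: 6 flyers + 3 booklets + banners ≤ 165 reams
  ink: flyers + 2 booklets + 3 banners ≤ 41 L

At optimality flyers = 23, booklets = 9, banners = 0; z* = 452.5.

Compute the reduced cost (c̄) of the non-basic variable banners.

-3

Both paper and ink are binding at x*.
The binding rows give the dual system: 6·y_paper + 1·y_ink = 14 and 3·y_paper + 2·y_ink = 14.5.
This yields shadow prices y_paper = 1.5, y_ink = 5.
Reduced cost of banners: c₃ − yᵀa₃ = 13.5 − (1.5·1 + 5·3) = 13.5 − 16.5 = -3.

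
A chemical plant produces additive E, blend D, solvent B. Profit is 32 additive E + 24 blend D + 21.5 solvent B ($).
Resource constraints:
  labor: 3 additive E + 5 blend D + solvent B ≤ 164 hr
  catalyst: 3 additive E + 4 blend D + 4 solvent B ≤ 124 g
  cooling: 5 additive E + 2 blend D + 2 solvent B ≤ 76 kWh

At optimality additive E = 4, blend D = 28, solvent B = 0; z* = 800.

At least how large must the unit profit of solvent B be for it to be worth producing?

24

Binding: catalyst and cooling. Non-binding: labor (12 unused).
By complementary slackness, y = 0 for the non-binding constraint.
From A_Bᵀ y = c: 3·y_catalyst + 5·y_cooling = 32; 4·y_catalyst + 2·y_cooling = 24.
→ y_catalyst = 4 and y_cooling = 4.
solvent B enters the basis when its profit ≥ yᵀa₃ = 4·4 + 4·2 = 24.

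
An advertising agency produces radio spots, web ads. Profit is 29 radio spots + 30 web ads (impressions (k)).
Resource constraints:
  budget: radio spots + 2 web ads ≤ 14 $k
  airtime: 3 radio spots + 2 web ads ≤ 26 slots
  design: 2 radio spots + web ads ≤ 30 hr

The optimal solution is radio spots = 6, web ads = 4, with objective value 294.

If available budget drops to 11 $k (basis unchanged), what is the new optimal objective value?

270

At the optimum: budget uses 14 of 14 (binding); airtime uses 26 of 26 (binding); design uses 16 of 30 (slack = 14).
By complementary slackness, y = 0 for the non-binding constraint.
Dual feasibility on the basic columns requires 1·y_budget + 3·y_airtime = 29, 2·y_budget + 2·y_airtime = 30.
→ y_budget = 8 and y_airtime = 7.
Δz = y_budget·Δb = 8 × (-3) = -24, so new z* = 294 − 24 = 270.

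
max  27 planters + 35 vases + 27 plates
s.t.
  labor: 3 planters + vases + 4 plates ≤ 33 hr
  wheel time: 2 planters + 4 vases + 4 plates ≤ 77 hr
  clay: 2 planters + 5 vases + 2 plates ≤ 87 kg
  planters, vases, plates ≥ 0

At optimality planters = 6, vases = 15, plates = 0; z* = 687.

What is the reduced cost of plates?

Check each constraint at x*: labor 33/33 (tight); wheel time 72/77 (slack 5); clay 87/87 (tight).
By complementary slackness, y = 0 for the non-binding constraint.
From A_Bᵀ y = c: 3·y_labor + 2·y_clay = 27; 1·y_labor + 5·y_clay = 35.
→ y_labor = 5 and y_clay = 6.
Reduced cost of plates: c₃ − yᵀa₃ = 27 − (5·4 + 6·2) = 27 − 32 = -5.

-5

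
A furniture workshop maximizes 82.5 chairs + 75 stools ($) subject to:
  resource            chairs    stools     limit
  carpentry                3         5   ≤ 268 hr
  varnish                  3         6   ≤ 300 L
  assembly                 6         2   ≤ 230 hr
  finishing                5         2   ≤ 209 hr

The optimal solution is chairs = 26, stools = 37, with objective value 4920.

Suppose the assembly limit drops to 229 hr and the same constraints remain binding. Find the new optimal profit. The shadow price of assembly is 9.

4911

Δb = -1, so new z* = 4920 + (9)·(-1) = 4920 − 9 = 4911.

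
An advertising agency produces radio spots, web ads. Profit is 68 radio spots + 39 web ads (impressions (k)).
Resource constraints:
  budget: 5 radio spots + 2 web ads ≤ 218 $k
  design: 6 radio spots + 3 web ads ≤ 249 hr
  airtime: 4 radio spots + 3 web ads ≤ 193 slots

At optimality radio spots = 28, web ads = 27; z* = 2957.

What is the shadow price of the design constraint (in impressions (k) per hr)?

8

At the optimum: budget uses 194 of 218 (slack = 24); design uses 249 of 249 (binding); airtime uses 193 of 193 (binding).
By complementary slackness, y = 0 for the non-binding constraint.
The binding rows give the dual system: 6·y_design + 4·y_airtime = 68 and 3·y_design + 3·y_airtime = 39.
Solving: y_design = 8, y_airtime = 5.
Shadow price of design = 8.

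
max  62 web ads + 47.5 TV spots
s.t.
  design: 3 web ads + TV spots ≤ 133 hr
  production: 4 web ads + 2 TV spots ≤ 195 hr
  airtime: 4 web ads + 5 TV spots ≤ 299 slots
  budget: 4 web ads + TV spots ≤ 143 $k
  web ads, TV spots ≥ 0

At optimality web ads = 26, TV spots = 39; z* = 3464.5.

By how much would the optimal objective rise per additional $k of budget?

7.5

Check each constraint at x*: design 117/133 (slack 16); production 182/195 (slack 13); airtime 299/299 (tight); budget 143/143 (tight).
Since design, production are not tight, their duals are 0.
From A_Bᵀ y = c: 4·y_airtime + 4·y_budget = 62; 5·y_airtime + 1·y_budget = 47.5.
→ y_airtime = 8 and y_budget = 7.5.
Shadow price of budget = 7.5.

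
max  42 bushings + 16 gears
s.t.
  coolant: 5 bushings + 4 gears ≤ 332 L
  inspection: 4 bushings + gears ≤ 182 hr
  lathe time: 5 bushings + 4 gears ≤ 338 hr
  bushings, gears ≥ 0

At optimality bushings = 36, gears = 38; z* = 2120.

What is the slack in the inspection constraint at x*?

0

inspection used = 4·36 + 1·38 = 182; slack = 182 − 182 = 0.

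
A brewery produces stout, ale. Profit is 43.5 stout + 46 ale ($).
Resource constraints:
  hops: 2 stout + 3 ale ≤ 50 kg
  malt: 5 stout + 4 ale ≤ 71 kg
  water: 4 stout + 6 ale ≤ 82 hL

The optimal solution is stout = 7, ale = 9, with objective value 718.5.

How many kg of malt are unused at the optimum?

0

malt used = 5·7 + 4·9 = 71; slack = 71 − 71 = 0.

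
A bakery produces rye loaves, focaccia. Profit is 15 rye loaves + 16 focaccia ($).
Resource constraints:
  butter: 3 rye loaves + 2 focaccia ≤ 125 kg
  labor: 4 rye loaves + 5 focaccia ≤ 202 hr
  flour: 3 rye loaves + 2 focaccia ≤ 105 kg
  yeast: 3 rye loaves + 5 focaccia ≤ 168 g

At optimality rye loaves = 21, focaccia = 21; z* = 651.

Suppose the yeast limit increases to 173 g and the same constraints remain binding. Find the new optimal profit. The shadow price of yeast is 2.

Δb = 5, so new z* = 651 + (2)·(5) = 651 + 10 = 661.

661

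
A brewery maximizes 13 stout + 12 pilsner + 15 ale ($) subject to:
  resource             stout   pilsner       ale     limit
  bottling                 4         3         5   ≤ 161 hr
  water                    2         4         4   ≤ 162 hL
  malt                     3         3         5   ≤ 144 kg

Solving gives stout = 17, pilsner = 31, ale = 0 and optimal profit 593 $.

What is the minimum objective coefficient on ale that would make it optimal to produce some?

20

Binding: bottling and malt. Non-binding: water (4 unused).
Since water is not tight, its dual is 0.
From A_Bᵀ y = c: 4·y_bottling + 3·y_malt = 13; 3·y_bottling + 3·y_malt = 12.
Solving: y_bottling = 1, y_malt = 3.
ale enters the basis when its profit ≥ yᵀa₃ = 1·5 + 3·5 = 20.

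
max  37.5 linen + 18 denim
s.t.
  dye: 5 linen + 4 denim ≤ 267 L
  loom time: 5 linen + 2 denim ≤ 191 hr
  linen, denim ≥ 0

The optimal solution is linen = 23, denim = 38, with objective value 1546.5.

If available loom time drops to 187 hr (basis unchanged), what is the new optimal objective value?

Both dye and loom time are binding at x*.
From A_Bᵀ y = c: 5·y_dye + 5·y_loom time = 37.5; 4·y_dye + 2·y_loom time = 18.
→ y_dye = 1.5 and y_loom time = 6.
Δz = y_loom time·Δb = 6 × (-4) = -24, so new z* = 1546.5 − 24 = 1522.5.

1522.5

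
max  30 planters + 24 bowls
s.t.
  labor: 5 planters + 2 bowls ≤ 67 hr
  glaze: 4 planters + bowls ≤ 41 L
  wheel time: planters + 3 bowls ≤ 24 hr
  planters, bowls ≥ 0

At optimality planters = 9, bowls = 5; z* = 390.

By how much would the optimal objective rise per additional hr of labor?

At the optimum: labor uses 55 of 67 (slack = 12); glaze uses 41 of 41 (binding); wheel time uses 24 of 24 (binding).
By complementary slackness, y = 0 for the non-binding constraint.
Dual feasibility on the basic columns requires 4·y_glaze + 1·y_wheel time = 30, 1·y_glaze + 3·y_wheel time = 24.
→ y_glaze = 6 and y_wheel time = 6.
Shadow price of labor = 0.

0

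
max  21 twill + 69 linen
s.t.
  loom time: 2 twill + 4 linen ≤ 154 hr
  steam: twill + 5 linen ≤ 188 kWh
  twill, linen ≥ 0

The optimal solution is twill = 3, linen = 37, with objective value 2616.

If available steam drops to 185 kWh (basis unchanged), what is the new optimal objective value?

2589

Check each constraint at x*: loom time 154/154 (tight); steam 188/188 (tight).
The binding rows give the dual system: 2·y_loom time + 1·y_steam = 21 and 4·y_loom time + 5·y_steam = 69.
Solving: y_loom time = 6, y_steam = 9.
Δz = y_steam·Δb = 9 × (-3) = -27, so new z* = 2616 − 27 = 2589.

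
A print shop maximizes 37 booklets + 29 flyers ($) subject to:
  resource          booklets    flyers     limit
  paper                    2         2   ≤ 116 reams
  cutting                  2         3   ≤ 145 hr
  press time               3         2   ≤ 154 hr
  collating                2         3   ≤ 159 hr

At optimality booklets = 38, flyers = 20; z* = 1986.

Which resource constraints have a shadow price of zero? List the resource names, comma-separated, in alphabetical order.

collating, cutting

paper: 116/116 (binding)
cutting: 136/145 (slack 9)
press time: 154/154 (binding)
collating: 136/159 (slack 23)
By complementary slackness, a constraint with positive slack has shadow price 0 → collating, cutting.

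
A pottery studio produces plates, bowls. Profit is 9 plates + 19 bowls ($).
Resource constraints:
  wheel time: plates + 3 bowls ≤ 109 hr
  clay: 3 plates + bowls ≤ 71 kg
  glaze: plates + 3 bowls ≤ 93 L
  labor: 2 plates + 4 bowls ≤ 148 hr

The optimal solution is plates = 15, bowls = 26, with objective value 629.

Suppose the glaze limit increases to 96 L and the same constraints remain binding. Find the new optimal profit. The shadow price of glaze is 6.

Δb = 3, so new z* = 629 + (6)·(3) = 629 + 18 = 647.

647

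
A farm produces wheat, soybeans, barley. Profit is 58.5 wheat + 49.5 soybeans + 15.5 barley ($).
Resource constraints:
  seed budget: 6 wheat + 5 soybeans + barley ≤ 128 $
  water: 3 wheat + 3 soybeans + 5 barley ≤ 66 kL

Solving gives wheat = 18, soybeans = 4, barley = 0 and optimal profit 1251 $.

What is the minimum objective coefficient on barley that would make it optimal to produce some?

16.5

Both seed budget and water are binding at x*.
The binding rows give the dual system: 6·y_seed budget + 3·y_water = 58.5 and 5·y_seed budget + 3·y_water = 49.5.
→ y_seed budget = 9 and y_water = 1.5.
barley enters the basis when its profit ≥ yᵀa₃ = 9·1 + 1.5·5 = 16.5.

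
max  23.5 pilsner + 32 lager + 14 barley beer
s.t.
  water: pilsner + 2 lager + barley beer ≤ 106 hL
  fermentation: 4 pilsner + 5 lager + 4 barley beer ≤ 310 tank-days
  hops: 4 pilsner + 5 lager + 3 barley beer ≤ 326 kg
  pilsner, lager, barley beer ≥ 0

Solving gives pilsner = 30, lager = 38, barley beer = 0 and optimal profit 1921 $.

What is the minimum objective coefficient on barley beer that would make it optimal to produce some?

At the optimum: water uses 106 of 106 (binding); fermentation uses 310 of 310 (binding); hops uses 310 of 326 (slack = 16).
By complementary slackness, y = 0 for the non-binding constraint.
Dual feasibility on the basic columns requires 1·y_water + 4·y_fermentation = 23.5, 2·y_water + 5·y_fermentation = 32.
This yields shadow prices y_water = 3.5, y_fermentation = 5.
barley beer enters the basis when its profit ≥ yᵀa₃ = 3.5·1 + 5·4 = 23.5.

23.5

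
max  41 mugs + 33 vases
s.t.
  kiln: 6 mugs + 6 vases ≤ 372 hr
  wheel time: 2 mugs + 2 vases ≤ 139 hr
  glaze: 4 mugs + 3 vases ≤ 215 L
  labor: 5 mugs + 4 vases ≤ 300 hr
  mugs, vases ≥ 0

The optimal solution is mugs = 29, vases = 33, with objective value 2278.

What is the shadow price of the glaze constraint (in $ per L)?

8

Check each constraint at x*: kiln 372/372 (tight); wheel time 124/139 (slack 15); glaze 215/215 (tight); labor 277/300 (slack 23).
By complementary slackness, y = 0 for the non-binding constraints.
The binding rows give the dual system: 6·y_kiln + 4·y_glaze = 41 and 6·y_kiln + 3·y_glaze = 33.
This yields shadow prices y_kiln = 1.5, y_glaze = 8.
Shadow price of glaze = 8.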